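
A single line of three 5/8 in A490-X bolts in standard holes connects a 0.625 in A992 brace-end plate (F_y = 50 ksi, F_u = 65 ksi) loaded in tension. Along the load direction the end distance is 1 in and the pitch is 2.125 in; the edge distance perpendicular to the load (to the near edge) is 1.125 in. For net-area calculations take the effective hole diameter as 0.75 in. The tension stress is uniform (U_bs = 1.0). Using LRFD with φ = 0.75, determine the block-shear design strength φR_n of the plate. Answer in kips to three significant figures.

Shear plane L_v = 1 + 2·2.125 = 5.25 in; A_gv = 5.25 × 0.625 = 3.281 in².
A_nv = (5.25 − 2.5·0.75) × 0.625 = 2.109 in².
A_nt = (1.125 − 0.5·0.75) × 0.625 = 0.4688 in².
0.6 F_u A_nv = 82.27 kips; 0.6 F_y A_gv = 98.44 kips → shear rupture governs the shear term.
R_n = 82.27 + 1.0 × 65 × 0.4688 = 112.7 kips.
Design strength φR_n = 0.75 × 112.7 = 84.6 kips.

84.6 kips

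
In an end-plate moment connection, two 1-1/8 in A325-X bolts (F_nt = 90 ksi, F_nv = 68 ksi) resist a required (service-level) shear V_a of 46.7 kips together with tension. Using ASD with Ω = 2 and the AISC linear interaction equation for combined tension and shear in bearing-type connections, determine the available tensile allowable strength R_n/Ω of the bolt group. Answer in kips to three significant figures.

54.5 kips

A_b = π·1.125²/4 = 0.994 in²; f_rv = 46.7 / (2 × 0.994) = 23.49 ksi.
F'_nt = 1.3 F_nt − (Ω F_nt / F_nv) f_rv = 1.3·90 − (2·90/68)·23.49 = 54.82 ksi, capped at F_nt → F'_nt = 54.82 ksi.
R_n = F'_nt · A_b · n = 54.82 × 0.994 × 2 = 109 kips.
Allowable strength R_n/Ω = 109 / 2 = 54.5 kips.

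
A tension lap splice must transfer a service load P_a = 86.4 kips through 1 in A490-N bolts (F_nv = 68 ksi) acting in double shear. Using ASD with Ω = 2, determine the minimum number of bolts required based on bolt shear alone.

2 bolts

A_b = π·1²/4 = 0.7854 in².
Per-bolt allowable strength R_n/Ω = 68 × 0.7854 × 2 / 2 = 53.41 kips.
n ≥ 86.4 / 53.41 = 1.618 → use 2 bolts.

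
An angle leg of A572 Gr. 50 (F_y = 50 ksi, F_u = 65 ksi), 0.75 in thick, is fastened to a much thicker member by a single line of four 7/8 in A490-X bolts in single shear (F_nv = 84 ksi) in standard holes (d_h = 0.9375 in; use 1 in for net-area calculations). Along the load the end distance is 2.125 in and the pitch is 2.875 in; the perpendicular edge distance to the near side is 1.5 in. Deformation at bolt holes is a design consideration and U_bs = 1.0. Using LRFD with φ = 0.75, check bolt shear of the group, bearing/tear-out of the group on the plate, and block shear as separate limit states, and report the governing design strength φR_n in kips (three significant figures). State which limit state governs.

Bolt shear: A_b = π·0.875²/4 = 0.6013 in²; R_n = 84 × 0.6013 × 4 × 1 = 202 kips → 0.75 × 202 = 152 kips.
Bearing: edge l_c = 1.656, r_n = 96.89 kips; interior l_c = 1.938, r_n = 102.4 kips; R_n = 96.89 + 3·102.4 = 404 kips → 303 kips.
Block shear: A_gv = 8.062, A_nv = 5.438, A_nt = 0.75 in²; R_n = min(0.6F_uA_nv, 0.6F_yA_gv) + U_bs·F_u·A_nt = 260.8 kips → 196 kips.
Bolt shear governs: 152 kips.

152 kips (bolt shear governs)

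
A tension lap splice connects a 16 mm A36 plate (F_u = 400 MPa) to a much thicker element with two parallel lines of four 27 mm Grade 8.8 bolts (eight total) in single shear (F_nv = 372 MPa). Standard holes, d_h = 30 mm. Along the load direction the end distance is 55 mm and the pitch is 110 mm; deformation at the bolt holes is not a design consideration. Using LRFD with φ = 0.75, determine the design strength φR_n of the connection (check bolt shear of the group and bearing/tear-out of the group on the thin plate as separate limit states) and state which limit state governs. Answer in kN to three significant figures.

Bolt shear: A_b = π·27²/4 = 572.6 mm²; R_n = 372 × 572.6 × 8 × 1 / 1000 = 1704 kN → 0.75 × 1704 = 1280 kN.
Bearing (1.5 l_c t F_u ≤ 3.0 d t F_u): upper limit = 3.0·27·16·400 / 1000 = 518.4 kN.
  Edge l_c = 55 − 30/2 = 40 → r_n = 384 kN; interior l_c = 110 − 30 = 80 → r_n = 518.4 kN.
  R_n,bearing = 2·384 + 6·518.4 = 3878 kN → 0.75 × 3878 = 2910 kN.
Bolt shear governs: 1280 kN.

1280 kN (bolt shear governs)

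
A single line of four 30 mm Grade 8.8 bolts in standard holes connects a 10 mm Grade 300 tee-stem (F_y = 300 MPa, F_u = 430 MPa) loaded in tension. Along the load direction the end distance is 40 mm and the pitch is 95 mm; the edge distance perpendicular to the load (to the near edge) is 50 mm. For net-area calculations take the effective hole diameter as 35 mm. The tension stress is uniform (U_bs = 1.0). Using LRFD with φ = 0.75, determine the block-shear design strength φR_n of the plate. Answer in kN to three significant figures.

497 kN

Shear plane L_v = 40 + 3·95 = 325 mm; A_gv = 325 × 10 = 3250 mm².
A_nv = (325 − 3.5·35) × 10 = 2025 mm².
A_nt = (50 − 0.5·35) × 10 = 325 mm².
0.6 F_u A_nv = 522.5 kN; 0.6 F_y A_gv = 585 kN → shear rupture governs the shear term.
R_n = 522.5 + 1.0 × 430 × 325 / 1000 = 662.2 kN.
Design strength φR_n = 0.75 × 662.2 = 497 kN.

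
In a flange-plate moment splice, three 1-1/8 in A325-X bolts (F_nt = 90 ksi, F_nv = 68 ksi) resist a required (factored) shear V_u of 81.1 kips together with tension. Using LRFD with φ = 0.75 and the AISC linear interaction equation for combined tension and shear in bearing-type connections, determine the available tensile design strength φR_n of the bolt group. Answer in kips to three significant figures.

A_b = π·1.125²/4 = 0.994 in²; f_rv = 81.1 / (3 × 0.994) = 27.2 ksi.
F'_nt = 1.3 F_nt − (F_nt / φF_nv) f_rv = 1.3·90 − (90/(0.75·68))·27.2 = 69.01 ksi, capped at F_nt → F'_nt = 69.01 ksi.
R_n = F'_nt · A_b · n = 69.01 × 0.994 × 3 = 205.8 kips.
Design strength φR_n = 0.75 × 205.8 = 154 kips.

154 kips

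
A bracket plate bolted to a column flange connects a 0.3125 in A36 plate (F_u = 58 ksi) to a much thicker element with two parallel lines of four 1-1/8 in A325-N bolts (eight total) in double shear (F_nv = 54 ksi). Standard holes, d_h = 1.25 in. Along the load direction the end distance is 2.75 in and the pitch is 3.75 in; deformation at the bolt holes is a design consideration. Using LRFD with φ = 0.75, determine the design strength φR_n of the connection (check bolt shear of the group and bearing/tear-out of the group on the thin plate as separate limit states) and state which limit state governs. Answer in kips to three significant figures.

290 kips (bearing governs)

Bolt shear: A_b = π·1.125²/4 = 0.994 in²; R_n = 54 × 0.994 × 8 × 2 = 858.8 kips → 0.75 × 858.8 = 644 kips.
Bearing (1.2 l_c t F_u ≤ 2.4 d t F_u): upper limit = 2.4·1.125·0.3125·58 = 48.94 kips.
  Edge l_c = 2.75 − 1.25/2 = 2.125 → r_n = 46.22 kips; interior l_c = 3.75 − 1.25 = 2.5 → r_n = 48.94 kips.
  R_n,bearing = 2·46.22 + 6·48.94 = 386.1 kips → 0.75 × 386.1 = 290 kips.
Bearing governs: 290 kips.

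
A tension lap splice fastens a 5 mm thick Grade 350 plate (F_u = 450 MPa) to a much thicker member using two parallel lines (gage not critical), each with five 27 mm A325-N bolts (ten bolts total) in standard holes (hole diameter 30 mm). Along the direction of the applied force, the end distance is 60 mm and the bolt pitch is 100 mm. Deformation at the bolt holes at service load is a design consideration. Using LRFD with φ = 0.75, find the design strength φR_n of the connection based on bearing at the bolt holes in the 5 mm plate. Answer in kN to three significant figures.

1060 kN

Per bolt r_n = 1.2 l_c t F_u ≤ 2.4 d t F_u; upper limit = 2.4 × 27 × 5 × 450 / 1000 = 145.8 kN.
Edge bolt: l_c = 60 − 30/2 = 45 mm → 1.2 × 45 × 5 × 450 / 1000 = 121.5 → r_n = 121.5 kN.
Interior bolts: l_c = 100 − 30 = 70 mm → 1.2 × 70 × 5 × 450 / 1000 = 189 → r_n = 145.8 kN.
R_n = 2 × 121.5 + 8 × 145.8 = 1409 kN.
Design strength φR_n = 0.75 × 1409 = 1060 kN.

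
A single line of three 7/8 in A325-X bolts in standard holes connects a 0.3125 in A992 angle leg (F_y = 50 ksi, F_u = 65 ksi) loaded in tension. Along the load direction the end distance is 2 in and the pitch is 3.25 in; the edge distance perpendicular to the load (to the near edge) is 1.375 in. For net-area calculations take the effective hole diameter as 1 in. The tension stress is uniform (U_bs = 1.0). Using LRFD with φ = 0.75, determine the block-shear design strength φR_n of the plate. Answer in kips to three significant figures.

Shear plane L_v = 2 + 2·3.25 = 8.5 in; A_gv = 8.5 × 0.3125 = 2.656 in².
A_nv = (8.5 − 2.5·1) × 0.3125 = 1.875 in².
A_nt = (1.375 − 0.5·1) × 0.3125 = 0.2734 in².
0.6 F_u A_nv = 73.12 kips; 0.6 F_y A_gv = 79.69 kips → shear rupture governs the shear term.
R_n = 73.12 + 1.0 × 65 × 0.2734 = 90.9 kips.
Design strength φR_n = 0.75 × 90.9 = 68.2 kips.

68.2 kips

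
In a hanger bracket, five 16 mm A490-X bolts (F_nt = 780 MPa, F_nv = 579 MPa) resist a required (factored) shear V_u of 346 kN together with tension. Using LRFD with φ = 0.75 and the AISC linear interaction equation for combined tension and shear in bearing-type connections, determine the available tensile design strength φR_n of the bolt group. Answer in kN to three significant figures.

A_b = π·16²/4 = 201.1 mm²; f_rv = 346 × 1000 / (5 × 201.1) = 344.2 MPa.
F'_nt = 1.3 F_nt − (F_nt / φF_nv) f_rv = 1.3·780 − (780/(0.75·579))·344.2 = 395.8 MPa, capped at F_nt → F'_nt = 395.8 MPa.
R_n = F'_nt · A_b · n = 395.8 × 201.1 × 5 / 1000 = 397.9 kN.
Design strength φR_n = 0.75 × 397.9 = 298 kN.

298 kN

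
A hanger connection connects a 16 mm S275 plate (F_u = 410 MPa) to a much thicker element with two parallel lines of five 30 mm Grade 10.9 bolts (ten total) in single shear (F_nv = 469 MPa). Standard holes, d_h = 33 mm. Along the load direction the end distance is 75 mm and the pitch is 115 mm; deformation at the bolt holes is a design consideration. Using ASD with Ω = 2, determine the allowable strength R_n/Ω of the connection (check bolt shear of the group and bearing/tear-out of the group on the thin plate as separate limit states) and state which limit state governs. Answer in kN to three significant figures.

Bolt shear: A_b = π·30²/4 = 706.9 mm²; R_n = 469 × 706.9 × 10 × 1 / 1000 = 3315 kN → 3315 / 2 = 1660 kN.
Bearing (1.2 l_c t F_u ≤ 2.4 d t F_u): upper limit = 2.4·30·16·410 / 1000 = 472.3 kN.
  Edge l_c = 75 − 33/2 = 58.5 → r_n = 460.5 kN; interior l_c = 115 − 33 = 82 → r_n = 472.3 kN.
  R_n,bearing = 2·460.5 + 8·472.3 = 4700 kN → 4700 / 2 = 2350 kN.
Bolt shear governs: 1660 kN.

1660 kN (bolt shear governs)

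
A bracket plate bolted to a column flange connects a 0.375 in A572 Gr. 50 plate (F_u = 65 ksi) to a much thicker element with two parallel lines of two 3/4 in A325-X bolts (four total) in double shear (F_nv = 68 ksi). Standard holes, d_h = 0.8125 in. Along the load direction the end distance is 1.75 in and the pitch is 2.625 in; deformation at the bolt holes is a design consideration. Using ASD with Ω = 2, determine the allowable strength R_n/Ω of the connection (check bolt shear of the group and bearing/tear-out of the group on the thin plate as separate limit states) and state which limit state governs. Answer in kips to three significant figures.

83.2 kips (bearing governs)

Bolt shear: A_b = π·0.75²/4 = 0.4418 in²; R_n = 68 × 0.4418 × 4 × 2 = 240.3 kips → 240.3 / 2 = 120 kips.
Bearing (1.2 l_c t F_u ≤ 2.4 d t F_u): upper limit = 2.4·0.75·0.375·65 = 43.87 kips.
  Edge l_c = 1.75 − 0.8125/2 = 1.344 → r_n = 39.3 kips; interior l_c = 2.625 − 0.8125 = 1.812 → r_n = 43.87 kips.
  R_n,bearing = 2·39.3 + 2·43.87 = 166.4 kips → 166.4 / 2 = 83.2 kips.
Bearing governs: 83.2 kips.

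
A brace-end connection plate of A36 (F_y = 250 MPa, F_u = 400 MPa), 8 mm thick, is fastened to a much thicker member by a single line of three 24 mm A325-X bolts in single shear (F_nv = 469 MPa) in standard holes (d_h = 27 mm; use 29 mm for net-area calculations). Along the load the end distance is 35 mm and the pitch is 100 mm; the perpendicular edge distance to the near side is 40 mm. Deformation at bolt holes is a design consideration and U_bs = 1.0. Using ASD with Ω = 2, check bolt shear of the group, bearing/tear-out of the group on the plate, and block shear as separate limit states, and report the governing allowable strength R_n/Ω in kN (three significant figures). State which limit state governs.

Bolt shear: A_b = π·24²/4 = 452.4 mm²; R_n = 469 × 452.4 × 3 × 1 / 1000 = 636.5 kN → 636.5 / 2 = 318 kN.
Bearing: edge l_c = 21.5, r_n = 82.56 kN; interior l_c = 73, r_n = 184.3 kN; R_n = 82.56 + 2·184.3 = 451.2 kN → 226 kN.
Block shear: A_gv = 1880, A_nv = 1300, A_nt = 204 mm²; R_n = min(0.6F_uA_nv, 0.6F_yA_gv) + U_bs·F_u·A_nt = 363.6 kN → 182 kN.
Block shear governs: 182 kN.

182 kN (block shear governs)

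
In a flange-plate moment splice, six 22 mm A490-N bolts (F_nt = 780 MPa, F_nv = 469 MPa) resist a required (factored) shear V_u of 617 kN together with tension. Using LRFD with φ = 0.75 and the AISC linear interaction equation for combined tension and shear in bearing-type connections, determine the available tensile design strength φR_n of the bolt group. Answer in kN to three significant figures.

708 kN

A_b = π·22²/4 = 380.1 mm²; f_rv = 617 × 1000 / (6 × 380.1) = 270.5 MPa.
F'_nt = 1.3 F_nt − (F_nt / φF_nv) f_rv = 1.3·780 − (780/(0.75·469))·270.5 = 414.1 MPa, capped at F_nt → F'_nt = 414.1 MPa.
R_n = F'_nt · A_b · n = 414.1 × 380.1 × 6 / 1000 = 944.5 kN.
Design strength φR_n = 0.75 × 944.5 = 708 kN.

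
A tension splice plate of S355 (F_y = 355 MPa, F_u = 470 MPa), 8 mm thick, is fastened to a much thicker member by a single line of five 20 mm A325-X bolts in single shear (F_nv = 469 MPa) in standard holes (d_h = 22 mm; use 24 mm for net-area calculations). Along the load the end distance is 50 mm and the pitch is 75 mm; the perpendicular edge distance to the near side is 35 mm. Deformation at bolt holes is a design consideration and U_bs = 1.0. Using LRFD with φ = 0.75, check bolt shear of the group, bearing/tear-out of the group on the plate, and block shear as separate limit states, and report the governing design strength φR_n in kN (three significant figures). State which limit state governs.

474 kN (block shear governs)

Bolt shear: A_b = π·20²/4 = 314.2 mm²; R_n = 469 × 314.2 × 5 × 1 / 1000 = 736.7 kN → 0.75 × 736.7 = 553 kN.
Bearing: edge l_c = 39, r_n = 176 kN; interior l_c = 53, r_n = 180.5 kN; R_n = 176 + 4·180.5 = 897.9 kN → 673 kN.
Block shear: A_gv = 2800, A_nv = 1936, A_nt = 184 mm²; R_n = min(0.6F_uA_nv, 0.6F_yA_gv) + U_bs·F_u·A_nt = 632.4 kN → 474 kN.
Block shear governs: 474 kN.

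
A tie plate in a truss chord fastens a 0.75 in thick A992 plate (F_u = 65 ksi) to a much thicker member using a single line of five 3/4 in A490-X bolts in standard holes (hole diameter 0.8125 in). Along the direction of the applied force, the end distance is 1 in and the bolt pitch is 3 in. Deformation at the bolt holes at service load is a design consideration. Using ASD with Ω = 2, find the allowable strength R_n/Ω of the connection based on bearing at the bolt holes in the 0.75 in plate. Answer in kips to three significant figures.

193 kips

Per bolt r_n = 1.2 l_c t F_u ≤ 2.4 d t F_u; upper limit = 2.4 × 0.75 × 0.75 × 65 = 87.75 kips.
Edge bolt: l_c = 1 − 0.8125/2 = 0.5938 in → 1.2 × 0.5938 × 0.75 × 65 = 34.73 → r_n = 34.73 kips.
Interior bolts: l_c = 3 − 0.8125 = 2.188 in → 1.2 × 2.188 × 0.75 × 65 = 128 → r_n = 87.75 kips.
R_n = 1 × 34.73 + 4 × 87.75 = 385.7 kips.
Allowable strength R_n/Ω = 385.7 / 2 = 193 kips.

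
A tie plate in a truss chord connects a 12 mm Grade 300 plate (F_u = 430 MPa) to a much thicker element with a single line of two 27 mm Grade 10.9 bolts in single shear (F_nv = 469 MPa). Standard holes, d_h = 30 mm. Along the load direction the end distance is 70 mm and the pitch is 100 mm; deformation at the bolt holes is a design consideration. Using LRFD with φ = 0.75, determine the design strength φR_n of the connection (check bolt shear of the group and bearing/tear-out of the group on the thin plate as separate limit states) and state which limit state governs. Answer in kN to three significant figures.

Bolt shear: A_b = π·27²/4 = 572.6 mm²; R_n = 469 × 572.6 × 2 × 1 / 1000 = 537.1 kN → 0.75 × 537.1 = 403 kN.
Bearing (1.2 l_c t F_u ≤ 2.4 d t F_u): upper limit = 2.4·27·12·430 / 1000 = 334.4 kN.
  Edge l_c = 70 − 30/2 = 55 → r_n = 334.4 kN; interior l_c = 100 − 30 = 70 → r_n = 334.4 kN.
  R_n,bearing = 1·334.4 + 1·334.4 = 668.7 kN → 0.75 × 668.7 = 502 kN.
Bolt shear governs: 403 kN.

403 kN (bolt shear governs)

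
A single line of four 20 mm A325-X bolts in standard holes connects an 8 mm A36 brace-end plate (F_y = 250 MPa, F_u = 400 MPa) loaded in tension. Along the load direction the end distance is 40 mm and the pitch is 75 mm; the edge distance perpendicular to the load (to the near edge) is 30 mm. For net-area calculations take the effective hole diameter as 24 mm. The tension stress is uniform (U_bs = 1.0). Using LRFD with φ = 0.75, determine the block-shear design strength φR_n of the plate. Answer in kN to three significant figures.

282 kN

Shear plane L_v = 40 + 3·75 = 265 mm; A_gv = 265 × 8 = 2120 mm².
A_nv = (265 − 3.5·24) × 8 = 1448 mm².
A_nt = (30 − 0.5·24) × 8 = 144 mm².
0.6 F_u A_nv = 347.5 kN; 0.6 F_y A_gv = 318 kN → shear yielding governs the shear term.
R_n = 318 + 1.0 × 400 × 144 / 1000 = 375.6 kN.
Design strength φR_n = 0.75 × 375.6 = 282 kN.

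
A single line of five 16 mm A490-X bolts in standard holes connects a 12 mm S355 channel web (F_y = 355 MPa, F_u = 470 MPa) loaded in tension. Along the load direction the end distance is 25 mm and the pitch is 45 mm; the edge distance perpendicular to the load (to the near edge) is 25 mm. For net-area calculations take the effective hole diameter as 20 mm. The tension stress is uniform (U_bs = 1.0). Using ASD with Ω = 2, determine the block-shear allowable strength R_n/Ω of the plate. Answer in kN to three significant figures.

Shear plane L_v = 25 + 4·45 = 205 mm; A_gv = 205 × 12 = 2460 mm².
A_nv = (205 − 4.5·20) × 12 = 1380 mm².
A_nt = (25 − 0.5·20) × 12 = 180 mm².
0.6 F_u A_nv = 389.2 kN; 0.6 F_y A_gv = 524 kN → shear rupture governs the shear term.
R_n = 389.2 + 1.0 × 470 × 180 / 1000 = 473.8 kN.
Allowable strength R_n/Ω = 473.8 / 2 = 237 kN.

237 kN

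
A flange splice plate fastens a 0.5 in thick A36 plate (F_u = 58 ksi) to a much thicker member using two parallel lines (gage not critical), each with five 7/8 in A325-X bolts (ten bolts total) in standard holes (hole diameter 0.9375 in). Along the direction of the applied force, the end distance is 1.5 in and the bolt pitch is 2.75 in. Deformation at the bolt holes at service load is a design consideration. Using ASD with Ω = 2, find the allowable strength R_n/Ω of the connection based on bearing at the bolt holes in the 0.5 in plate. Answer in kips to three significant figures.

Per bolt r_n = 1.2 l_c t F_u ≤ 2.4 d t F_u; upper limit = 2.4 × 0.875 × 0.5 × 58 = 60.9 kips.
Edge bolt: l_c = 1.5 − 0.9375/2 = 1.031 in → 1.2 × 1.031 × 0.5 × 58 = 35.89 → r_n = 35.89 kips.
Interior bolts: l_c = 2.75 − 0.9375 = 1.812 in → 1.2 × 1.812 × 0.5 × 58 = 63.07 → r_n = 60.9 kips.
R_n = 2 × 35.89 + 8 × 60.9 = 559 kips.
Allowable strength R_n/Ω = 559 / 2 = 279 kips.

279 kips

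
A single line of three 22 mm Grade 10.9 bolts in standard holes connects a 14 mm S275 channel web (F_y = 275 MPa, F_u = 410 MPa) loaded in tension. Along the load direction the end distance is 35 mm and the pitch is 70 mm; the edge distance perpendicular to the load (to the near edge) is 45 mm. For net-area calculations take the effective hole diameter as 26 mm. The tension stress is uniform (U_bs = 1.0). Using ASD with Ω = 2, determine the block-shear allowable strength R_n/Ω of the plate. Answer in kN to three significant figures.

281 kN

Shear plane L_v = 35 + 2·70 = 175 mm; A_gv = 175 × 14 = 2450 mm².
A_nv = (175 − 2.5·26) × 14 = 1540 mm².
A_nt = (45 − 0.5·26) × 14 = 448 mm².
0.6 F_u A_nv = 378.8 kN; 0.6 F_y A_gv = 404.2 kN → shear rupture governs the shear term.
R_n = 378.8 + 1.0 × 410 × 448 / 1000 = 562.5 kN.
Allowable strength R_n/Ω = 562.5 / 2 = 281 kN.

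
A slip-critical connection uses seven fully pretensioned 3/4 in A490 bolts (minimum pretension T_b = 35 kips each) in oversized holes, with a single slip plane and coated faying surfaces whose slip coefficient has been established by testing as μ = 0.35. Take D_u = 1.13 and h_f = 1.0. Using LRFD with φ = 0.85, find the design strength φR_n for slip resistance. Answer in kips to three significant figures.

82.4 kips

R_n = μ · D_u · h_f · T_b · n_s · n_b = 0.35 × 1.13 × 1.0 × 35 × 1 × 7 = 96.9 kips.
Design strength φR_n = 0.85 × 96.9 = 82.4 kips.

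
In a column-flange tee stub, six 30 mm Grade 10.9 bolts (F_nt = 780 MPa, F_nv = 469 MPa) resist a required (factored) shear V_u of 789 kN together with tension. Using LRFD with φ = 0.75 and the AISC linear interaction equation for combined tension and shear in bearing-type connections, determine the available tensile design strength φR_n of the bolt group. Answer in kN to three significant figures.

1910 kN

A_b = π·30²/4 = 706.9 mm²; f_rv = 789 × 1000 / (6 × 706.9) = 186 MPa.
F'_nt = 1.3 F_nt − (F_nt / φF_nv) f_rv = 1.3·780 − (780/(0.75·469))·186 = 601.5 MPa, capped at F_nt → F'_nt = 601.5 MPa.
R_n = F'_nt · A_b · n = 601.5 × 706.9 × 6 / 1000 = 2551 kN.
Design strength φR_n = 0.75 × 2551 = 1910 kN.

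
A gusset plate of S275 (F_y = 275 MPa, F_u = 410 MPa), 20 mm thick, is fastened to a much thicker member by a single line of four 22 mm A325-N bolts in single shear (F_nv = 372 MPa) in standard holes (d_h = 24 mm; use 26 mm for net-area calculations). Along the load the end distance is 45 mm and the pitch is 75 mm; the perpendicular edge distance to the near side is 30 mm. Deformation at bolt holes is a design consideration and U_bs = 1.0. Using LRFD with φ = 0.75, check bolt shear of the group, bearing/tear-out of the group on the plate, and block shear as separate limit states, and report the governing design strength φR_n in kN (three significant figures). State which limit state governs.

424 kN (bolt shear governs)

Bolt shear: A_b = π·22²/4 = 380.1 mm²; R_n = 372 × 380.1 × 4 × 1 / 1000 = 565.6 kN → 0.75 × 565.6 = 424 kN.
Bearing: edge l_c = 33, r_n = 324.7 kN; interior l_c = 51, r_n = 433 kN; R_n = 324.7 + 3·433 = 1624 kN → 1220 kN.
Block shear: A_gv = 5400, A_nv = 3580, A_nt = 340 mm²; R_n = min(0.6F_uA_nv, 0.6F_yA_gv) + U_bs·F_u·A_nt = 1020 kN → 765 kN.
Bolt shear governs: 424 kN.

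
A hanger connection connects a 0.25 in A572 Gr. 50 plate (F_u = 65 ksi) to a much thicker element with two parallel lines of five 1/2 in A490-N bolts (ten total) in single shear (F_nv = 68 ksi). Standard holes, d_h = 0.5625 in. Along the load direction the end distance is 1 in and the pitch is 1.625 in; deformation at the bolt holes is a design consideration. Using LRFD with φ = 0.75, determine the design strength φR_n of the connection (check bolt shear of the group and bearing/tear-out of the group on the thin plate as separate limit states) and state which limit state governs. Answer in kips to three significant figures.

Bolt shear: A_b = π·0.5²/4 = 0.1963 in²; R_n = 68 × 0.1963 × 10 × 1 = 133.5 kips → 0.75 × 133.5 = 100 kips.
Bearing (1.2 l_c t F_u ≤ 2.4 d t F_u): upper limit = 2.4·0.5·0.25·65 = 19.5 kips.
  Edge l_c = 1 − 0.5625/2 = 0.7188 → r_n = 14.02 kips; interior l_c = 1.625 − 0.5625 = 1.062 → r_n = 19.5 kips.
  R_n,bearing = 2·14.02 + 8·19.5 = 184 kips → 0.75 × 184 = 138 kips.
Bolt shear governs: 100 kips.

100 kips (bolt shear governs)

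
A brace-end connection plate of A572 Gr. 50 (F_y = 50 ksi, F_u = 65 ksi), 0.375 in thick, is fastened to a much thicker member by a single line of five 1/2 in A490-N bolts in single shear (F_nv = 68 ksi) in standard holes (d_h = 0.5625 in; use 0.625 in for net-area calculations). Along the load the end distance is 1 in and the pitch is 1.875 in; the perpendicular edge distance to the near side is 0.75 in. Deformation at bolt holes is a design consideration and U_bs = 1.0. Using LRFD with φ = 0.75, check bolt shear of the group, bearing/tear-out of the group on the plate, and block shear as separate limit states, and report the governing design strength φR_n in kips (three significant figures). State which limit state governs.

50.1 kips (bolt shear governs)

Bolt shear: A_b = π·0.5²/4 = 0.1963 in²; R_n = 68 × 0.1963 × 5 × 1 = 66.76 kips → 0.75 × 66.76 = 50.1 kips.
Bearing: edge l_c = 0.7188, r_n = 21.02 kips; interior l_c = 1.312, r_n = 29.25 kips; R_n = 21.02 + 4·29.25 = 138 kips → 104 kips.
Block shear: A_gv = 3.188, A_nv = 2.133, A_nt = 0.1641 in²; R_n = min(0.6F_uA_nv, 0.6F_yA_gv) + U_bs·F_u·A_nt = 93.84 kips → 70.4 kips.
Bolt shear governs: 50.1 kips.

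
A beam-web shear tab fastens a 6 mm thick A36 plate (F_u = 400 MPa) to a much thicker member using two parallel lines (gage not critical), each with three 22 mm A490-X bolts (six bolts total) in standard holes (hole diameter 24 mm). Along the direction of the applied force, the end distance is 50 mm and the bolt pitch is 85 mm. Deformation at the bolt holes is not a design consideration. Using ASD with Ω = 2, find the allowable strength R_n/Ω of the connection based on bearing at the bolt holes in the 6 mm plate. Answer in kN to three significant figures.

Per bolt r_n = 1.5 l_c t F_u ≤ 3.0 d t F_u; upper limit = 3.0 × 22 × 6 × 400 / 1000 = 158.4 kN.
Edge bolt: l_c = 50 − 24/2 = 38 mm → 1.5 × 38 × 6 × 400 / 1000 = 136.8 → r_n = 136.8 kN.
Interior bolts: l_c = 85 − 24 = 61 mm → 1.5 × 61 × 6 × 400 / 1000 = 219.6 → r_n = 158.4 kN.
R_n = 2 × 136.8 + 4 × 158.4 = 907.2 kN.
Allowable strength R_n/Ω = 907.2 / 2 = 454 kN.

454 kN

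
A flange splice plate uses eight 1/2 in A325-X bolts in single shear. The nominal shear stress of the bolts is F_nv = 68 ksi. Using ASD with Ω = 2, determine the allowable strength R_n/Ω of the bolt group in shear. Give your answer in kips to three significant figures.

A_b = π × 0.5² / 4 = 0.1963 in².
R_n = F_nv · A_b · n · n_s = 68 × 0.1963 × 8 × 1 = 106.8 kips.
Allowable strength R_n/Ω = 106.8 / 2 = 53.4 kips.

53.4 kips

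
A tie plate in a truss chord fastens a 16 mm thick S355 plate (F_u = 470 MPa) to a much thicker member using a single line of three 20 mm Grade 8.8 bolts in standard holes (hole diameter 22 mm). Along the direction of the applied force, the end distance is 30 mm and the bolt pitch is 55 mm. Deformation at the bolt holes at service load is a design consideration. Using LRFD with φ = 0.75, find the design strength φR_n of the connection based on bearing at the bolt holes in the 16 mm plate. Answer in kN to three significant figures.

575 kN

Per bolt r_n = 1.2 l_c t F_u ≤ 2.4 d t F_u; upper limit = 2.4 × 20 × 16 × 470 / 1000 = 361 kN.
Edge bolt: l_c = 30 − 22/2 = 19 mm → 1.2 × 19 × 16 × 470 / 1000 = 171.5 → r_n = 171.5 kN.
Interior bolts: l_c = 55 − 22 = 33 mm → 1.2 × 33 × 16 × 470 / 1000 = 297.8 → r_n = 297.8 kN.
R_n = 1 × 171.5 + 2 × 297.8 = 767 kN.
Design strength φR_n = 0.75 × 767 = 575 kN.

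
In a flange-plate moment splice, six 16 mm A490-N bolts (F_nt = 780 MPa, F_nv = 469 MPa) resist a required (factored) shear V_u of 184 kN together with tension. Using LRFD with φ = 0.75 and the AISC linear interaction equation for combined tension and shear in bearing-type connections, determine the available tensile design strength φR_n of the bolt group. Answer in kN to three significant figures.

A_b = π·16²/4 = 201.1 mm²; f_rv = 184 × 1000 / (6 × 201.1) = 152.5 MPa.
F'_nt = 1.3 F_nt − (F_nt / φF_nv) f_rv = 1.3·780 − (780/(0.75·469))·152.5 = 675.8 MPa, capped at F_nt → F'_nt = 675.8 MPa.
R_n = F'_nt · A_b · n = 675.8 × 201.1 × 6 / 1000 = 815.2 kN.
Design strength φR_n = 0.75 × 815.2 = 611 kN.

611 kN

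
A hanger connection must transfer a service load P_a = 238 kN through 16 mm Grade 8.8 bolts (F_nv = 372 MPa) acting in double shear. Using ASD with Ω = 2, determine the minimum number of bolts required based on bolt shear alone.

A_b = π·16²/4 = 201.1 mm².
Per-bolt allowable strength R_n/Ω = 372 × 201.1 × 2 / 1000 / 2 = 74.8 kN.
n ≥ 238 / 74.8 = 3.182 → use 4 bolts.

4 bolts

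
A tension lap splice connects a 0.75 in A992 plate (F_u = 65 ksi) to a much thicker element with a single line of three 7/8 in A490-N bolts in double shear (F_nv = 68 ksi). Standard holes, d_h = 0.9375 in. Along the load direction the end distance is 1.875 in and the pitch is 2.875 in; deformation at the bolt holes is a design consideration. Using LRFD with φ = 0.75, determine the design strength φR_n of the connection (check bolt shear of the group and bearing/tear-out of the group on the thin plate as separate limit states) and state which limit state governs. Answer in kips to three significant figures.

Bolt shear: A_b = π·0.875²/4 = 0.6013 in²; R_n = 68 × 0.6013 × 3 × 2 = 245.3 kips → 0.75 × 245.3 = 184 kips.
Bearing (1.2 l_c t F_u ≤ 2.4 d t F_u): upper limit = 2.4·0.875·0.75·65 = 102.4 kips.
  Edge l_c = 1.875 − 0.9375/2 = 1.406 → r_n = 82.27 kips; interior l_c = 2.875 − 0.9375 = 1.938 → r_n = 102.4 kips.
  R_n,bearing = 1·82.27 + 2·102.4 = 287 kips → 0.75 × 287 = 215 kips.
Bolt shear governs: 184 kips.

184 kips (bolt shear governs)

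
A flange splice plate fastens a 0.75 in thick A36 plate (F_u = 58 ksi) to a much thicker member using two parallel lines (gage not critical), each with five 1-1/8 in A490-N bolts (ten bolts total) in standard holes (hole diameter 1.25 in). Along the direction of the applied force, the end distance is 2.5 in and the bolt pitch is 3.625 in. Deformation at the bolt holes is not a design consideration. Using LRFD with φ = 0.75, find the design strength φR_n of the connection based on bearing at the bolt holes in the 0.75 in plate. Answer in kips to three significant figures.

1060 kips

Per bolt r_n = 1.5 l_c t F_u ≤ 3.0 d t F_u; upper limit = 3.0 × 1.125 × 0.75 × 58 = 146.8 kips.
Edge bolt: l_c = 2.5 − 1.25/2 = 1.875 in → 1.5 × 1.875 × 0.75 × 58 = 122.3 → r_n = 122.3 kips.
Interior bolts: l_c = 3.625 − 1.25 = 2.375 in → 1.5 × 2.375 × 0.75 × 58 = 155 → r_n = 146.8 kips.
R_n = 2 × 122.3 + 8 × 146.8 = 1419 kips.
Design strength φR_n = 0.75 × 1419 = 1060 kips.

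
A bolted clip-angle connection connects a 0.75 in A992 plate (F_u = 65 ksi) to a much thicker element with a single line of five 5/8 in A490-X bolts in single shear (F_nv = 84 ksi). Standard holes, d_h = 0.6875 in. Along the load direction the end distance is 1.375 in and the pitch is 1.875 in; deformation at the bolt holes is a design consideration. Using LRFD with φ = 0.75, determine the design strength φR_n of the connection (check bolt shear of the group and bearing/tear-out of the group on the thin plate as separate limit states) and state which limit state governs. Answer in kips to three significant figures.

96.6 kips (bolt shear governs)

Bolt shear: A_b = π·0.625²/4 = 0.3068 in²; R_n = 84 × 0.3068 × 5 × 1 = 128.9 kips → 0.75 × 128.9 = 96.6 kips.
Bearing (1.2 l_c t F_u ≤ 2.4 d t F_u): upper limit = 2.4·0.625·0.75·65 = 73.12 kips.
  Edge l_c = 1.375 − 0.6875/2 = 1.031 → r_n = 60.33 kips; interior l_c = 1.875 − 0.6875 = 1.188 → r_n = 69.47 kips.
  R_n,bearing = 1·60.33 + 4·69.47 = 338.2 kips → 0.75 × 338.2 = 254 kips.
Bolt shear governs: 96.6 kips.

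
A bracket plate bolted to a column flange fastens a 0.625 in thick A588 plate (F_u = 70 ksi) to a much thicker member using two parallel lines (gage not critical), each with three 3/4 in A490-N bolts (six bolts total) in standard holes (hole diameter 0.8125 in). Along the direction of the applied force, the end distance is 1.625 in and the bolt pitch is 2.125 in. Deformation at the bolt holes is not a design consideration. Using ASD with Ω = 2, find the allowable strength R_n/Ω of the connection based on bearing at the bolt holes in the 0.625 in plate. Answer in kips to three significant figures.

Per bolt r_n = 1.5 l_c t F_u ≤ 3.0 d t F_u; upper limit = 3.0 × 0.75 × 0.625 × 70 = 98.44 kips.
Edge bolt: l_c = 1.625 − 0.8125/2 = 1.219 in → 1.5 × 1.219 × 0.625 × 70 = 79.98 → r_n = 79.98 kips.
Interior bolts: l_c = 2.125 − 0.8125 = 1.312 in → 1.5 × 1.312 × 0.625 × 70 = 86.13 → r_n = 86.13 kips.
R_n = 2 × 79.98 + 4 × 86.13 = 504.5 kips.
Allowable strength R_n/Ω = 504.5 / 2 = 252 kips.

252 kips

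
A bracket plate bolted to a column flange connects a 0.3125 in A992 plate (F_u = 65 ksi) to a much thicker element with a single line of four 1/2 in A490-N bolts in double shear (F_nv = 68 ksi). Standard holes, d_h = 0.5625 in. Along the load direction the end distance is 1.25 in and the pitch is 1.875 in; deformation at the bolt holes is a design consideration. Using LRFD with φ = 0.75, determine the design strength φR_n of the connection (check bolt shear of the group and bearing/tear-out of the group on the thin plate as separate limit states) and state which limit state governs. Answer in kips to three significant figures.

72.6 kips (bearing governs)

Bolt shear: A_b = π·0.5²/4 = 0.1963 in²; R_n = 68 × 0.1963 × 4 × 2 = 106.8 kips → 0.75 × 106.8 = 80.1 kips.
Bearing (1.2 l_c t F_u ≤ 2.4 d t F_u): upper limit = 2.4·0.5·0.3125·65 = 24.38 kips.
  Edge l_c = 1.25 − 0.5625/2 = 0.9688 → r_n = 23.61 kips; interior l_c = 1.875 − 0.5625 = 1.312 → r_n = 24.38 kips.
  R_n,bearing = 1·23.61 + 3·24.38 = 96.74 kips → 0.75 × 96.74 = 72.6 kips.
Bearing governs: 72.6 kips.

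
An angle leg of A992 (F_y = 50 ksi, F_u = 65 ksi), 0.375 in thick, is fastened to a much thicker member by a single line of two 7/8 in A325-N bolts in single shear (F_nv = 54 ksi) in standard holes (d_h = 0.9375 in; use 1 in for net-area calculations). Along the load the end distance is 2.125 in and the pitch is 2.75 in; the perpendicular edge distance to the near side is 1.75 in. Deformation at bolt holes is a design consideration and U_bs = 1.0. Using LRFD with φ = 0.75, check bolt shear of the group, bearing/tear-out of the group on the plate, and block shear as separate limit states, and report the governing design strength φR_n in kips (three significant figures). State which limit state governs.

Bolt shear: A_b = π·0.875²/4 = 0.6013 in²; R_n = 54 × 0.6013 × 2 × 1 = 64.94 kips → 0.75 × 64.94 = 48.7 kips.
Bearing: edge l_c = 1.656, r_n = 48.45 kips; interior l_c = 1.812, r_n = 51.19 kips; R_n = 48.45 + 1·51.19 = 99.63 kips → 74.7 kips.
Block shear: A_gv = 1.828, A_nv = 1.266, A_nt = 0.4688 in²; R_n = min(0.6F_uA_nv, 0.6F_yA_gv) + U_bs·F_u·A_nt = 79.83 kips → 59.9 kips.
Bolt shear governs: 48.7 kips.

48.7 kips (bolt shear governs)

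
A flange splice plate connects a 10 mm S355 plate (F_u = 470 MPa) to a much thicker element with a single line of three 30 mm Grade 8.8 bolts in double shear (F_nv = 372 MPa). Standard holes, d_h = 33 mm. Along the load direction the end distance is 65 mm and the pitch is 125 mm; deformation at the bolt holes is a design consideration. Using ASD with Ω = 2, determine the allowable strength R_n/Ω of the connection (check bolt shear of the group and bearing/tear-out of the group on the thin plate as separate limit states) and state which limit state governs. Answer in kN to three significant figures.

Bolt shear: A_b = π·30²/4 = 706.9 mm²; R_n = 372 × 706.9 × 3 × 2 / 1000 = 1578 kN → 1578 / 2 = 789 kN.
Bearing (1.2 l_c t F_u ≤ 2.4 d t F_u): upper limit = 2.4·30·10·470 / 1000 = 338.4 kN.
  Edge l_c = 65 − 33/2 = 48.5 → r_n = 273.5 kN; interior l_c = 125 − 33 = 92 → r_n = 338.4 kN.
  R_n,bearing = 1·273.5 + 2·338.4 = 950.3 kN → 950.3 / 2 = 475 kN.
Bearing governs: 475 kN.

475 kN (bearing governs)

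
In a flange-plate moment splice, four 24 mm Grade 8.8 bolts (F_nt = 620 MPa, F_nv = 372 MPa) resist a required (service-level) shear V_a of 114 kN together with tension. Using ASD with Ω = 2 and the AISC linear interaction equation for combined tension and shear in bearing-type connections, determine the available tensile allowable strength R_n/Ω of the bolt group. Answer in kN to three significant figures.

A_b = π·24²/4 = 452.4 mm²; f_rv = 114 × 1000 / (4 × 452.4) = 63 MPa.
F'_nt = 1.3 F_nt − (Ω F_nt / F_nv) f_rv = 1.3·620 − (2·620/372)·63 = 596 MPa, capped at F_nt → F'_nt = 596 MPa.
R_n = F'_nt · A_b · n = 596 × 452.4 × 4 / 1000 = 1079 kN.
Allowable strength R_n/Ω = 1079 / 2 = 539 kN.

539 kN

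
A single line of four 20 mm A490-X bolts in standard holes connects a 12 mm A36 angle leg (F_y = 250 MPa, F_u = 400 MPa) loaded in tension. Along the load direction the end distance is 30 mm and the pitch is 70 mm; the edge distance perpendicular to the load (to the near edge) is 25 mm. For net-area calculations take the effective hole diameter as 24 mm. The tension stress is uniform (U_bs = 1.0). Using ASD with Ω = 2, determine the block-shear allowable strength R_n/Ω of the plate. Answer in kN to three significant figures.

247 kN

Shear plane L_v = 30 + 3·70 = 240 mm; A_gv = 240 × 12 = 2880 mm².
A_nv = (240 − 3.5·24) × 12 = 1872 mm².
A_nt = (25 − 0.5·24) × 12 = 156 mm².
0.6 F_u A_nv = 449.3 kN; 0.6 F_y A_gv = 432 kN → shear yielding governs the shear term.
R_n = 432 + 1.0 × 400 × 156 / 1000 = 494.4 kN.
Allowable strength R_n/Ω = 494.4 / 2 = 247 kN.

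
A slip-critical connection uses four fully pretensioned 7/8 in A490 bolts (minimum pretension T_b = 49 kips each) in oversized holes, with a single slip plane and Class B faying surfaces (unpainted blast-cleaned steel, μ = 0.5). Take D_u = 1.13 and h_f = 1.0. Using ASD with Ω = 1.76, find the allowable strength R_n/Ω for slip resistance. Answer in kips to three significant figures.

R_n = μ · D_u · h_f · T_b · n_s · n_b = 0.5 × 1.13 × 1.0 × 49 × 1 × 4 = 110.7 kips.
Allowable strength R_n/Ω = 110.7 / 1.76 = 62.9 kips.

62.9 kips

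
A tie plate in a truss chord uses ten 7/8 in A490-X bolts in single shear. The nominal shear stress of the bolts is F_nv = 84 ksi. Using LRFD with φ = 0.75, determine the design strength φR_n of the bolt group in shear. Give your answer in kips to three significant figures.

A_b = π × 0.875² / 4 = 0.6013 in².
R_n = F_nv · A_b · n · n_s = 84 × 0.6013 × 10 × 1 = 505.1 kips.
Design strength φR_n = 0.75 × 505.1 = 379 kips.

379 kips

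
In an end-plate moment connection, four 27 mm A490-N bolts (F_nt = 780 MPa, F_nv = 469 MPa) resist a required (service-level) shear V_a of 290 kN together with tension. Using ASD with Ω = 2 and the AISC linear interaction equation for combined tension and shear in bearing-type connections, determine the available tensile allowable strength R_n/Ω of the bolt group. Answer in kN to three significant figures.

A_b = π·27²/4 = 572.6 mm²; f_rv = 290 × 1000 / (4 × 572.6) = 126.6 MPa.
F'_nt = 1.3 F_nt − (Ω F_nt / F_nv) f_rv = 1.3·780 − (2·780/469)·126.6 = 592.8 MPa, capped at F_nt → F'_nt = 592.8 MPa.
R_n = F'_nt · A_b · n = 592.8 × 572.6 × 4 / 1000 = 1358 kN.
Allowable strength R_n/Ω = 1358 / 2 = 679 kN.

679 kN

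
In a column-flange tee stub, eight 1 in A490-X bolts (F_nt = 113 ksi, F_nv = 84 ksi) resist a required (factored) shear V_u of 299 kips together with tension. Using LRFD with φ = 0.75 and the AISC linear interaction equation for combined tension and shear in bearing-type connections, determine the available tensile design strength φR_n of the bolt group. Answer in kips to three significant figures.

290 kips

A_b = π·1²/4 = 0.7854 in²; f_rv = 299 / (8 × 0.7854) = 47.59 ksi.
F'_nt = 1.3 F_nt − (F_nt / φF_nv) f_rv = 1.3·113 − (113/(0.75·84))·47.59 = 61.54 ksi, capped at F_nt → F'_nt = 61.54 ksi.
R_n = F'_nt · A_b · n = 61.54 × 0.7854 × 8 = 386.7 kips.
Design strength φR_n = 0.75 × 386.7 = 290 kips.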